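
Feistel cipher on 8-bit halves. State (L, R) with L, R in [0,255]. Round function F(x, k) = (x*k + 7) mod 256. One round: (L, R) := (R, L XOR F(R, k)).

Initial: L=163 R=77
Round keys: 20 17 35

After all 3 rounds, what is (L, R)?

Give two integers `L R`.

Answer: 98 197

Derivation:
Round 1 (k=20): L=77 R=168
Round 2 (k=17): L=168 R=98
Round 3 (k=35): L=98 R=197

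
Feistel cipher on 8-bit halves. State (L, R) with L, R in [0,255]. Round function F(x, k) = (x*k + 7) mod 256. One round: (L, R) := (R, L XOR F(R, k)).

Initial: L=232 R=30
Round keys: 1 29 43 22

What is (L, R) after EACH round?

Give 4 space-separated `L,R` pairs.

Round 1 (k=1): L=30 R=205
Round 2 (k=29): L=205 R=94
Round 3 (k=43): L=94 R=28
Round 4 (k=22): L=28 R=49

Answer: 30,205 205,94 94,28 28,49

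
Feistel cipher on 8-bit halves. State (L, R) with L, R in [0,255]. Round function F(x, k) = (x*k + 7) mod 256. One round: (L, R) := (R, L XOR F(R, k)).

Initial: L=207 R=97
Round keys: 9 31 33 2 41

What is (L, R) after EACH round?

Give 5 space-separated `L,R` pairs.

Answer: 97,191 191,73 73,207 207,236 236,28

Derivation:
Round 1 (k=9): L=97 R=191
Round 2 (k=31): L=191 R=73
Round 3 (k=33): L=73 R=207
Round 4 (k=2): L=207 R=236
Round 5 (k=41): L=236 R=28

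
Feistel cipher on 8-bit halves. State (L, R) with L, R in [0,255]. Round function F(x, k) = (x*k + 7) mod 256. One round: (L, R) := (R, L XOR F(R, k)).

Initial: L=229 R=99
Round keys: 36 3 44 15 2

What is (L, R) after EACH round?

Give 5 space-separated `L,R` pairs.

Answer: 99,22 22,42 42,41 41,68 68,166

Derivation:
Round 1 (k=36): L=99 R=22
Round 2 (k=3): L=22 R=42
Round 3 (k=44): L=42 R=41
Round 4 (k=15): L=41 R=68
Round 5 (k=2): L=68 R=166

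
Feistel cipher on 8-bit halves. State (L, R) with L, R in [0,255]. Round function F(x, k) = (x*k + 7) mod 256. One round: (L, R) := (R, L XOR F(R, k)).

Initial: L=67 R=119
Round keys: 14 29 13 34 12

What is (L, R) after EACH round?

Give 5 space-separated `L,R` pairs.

Round 1 (k=14): L=119 R=202
Round 2 (k=29): L=202 R=158
Round 3 (k=13): L=158 R=199
Round 4 (k=34): L=199 R=235
Round 5 (k=12): L=235 R=204

Answer: 119,202 202,158 158,199 199,235 235,204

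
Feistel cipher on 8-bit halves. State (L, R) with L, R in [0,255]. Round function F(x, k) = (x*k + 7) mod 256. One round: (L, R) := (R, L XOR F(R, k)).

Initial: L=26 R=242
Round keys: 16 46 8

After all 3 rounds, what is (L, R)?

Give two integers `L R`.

Round 1 (k=16): L=242 R=61
Round 2 (k=46): L=61 R=15
Round 3 (k=8): L=15 R=66

Answer: 15 66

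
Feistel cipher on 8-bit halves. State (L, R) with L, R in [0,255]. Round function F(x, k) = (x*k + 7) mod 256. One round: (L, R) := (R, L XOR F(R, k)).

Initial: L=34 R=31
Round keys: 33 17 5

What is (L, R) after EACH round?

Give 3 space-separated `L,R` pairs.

Round 1 (k=33): L=31 R=36
Round 2 (k=17): L=36 R=116
Round 3 (k=5): L=116 R=111

Answer: 31,36 36,116 116,111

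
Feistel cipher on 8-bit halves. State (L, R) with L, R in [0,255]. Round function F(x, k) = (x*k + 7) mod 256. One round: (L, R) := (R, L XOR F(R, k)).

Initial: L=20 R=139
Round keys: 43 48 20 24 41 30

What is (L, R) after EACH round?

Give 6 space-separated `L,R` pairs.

Round 1 (k=43): L=139 R=116
Round 2 (k=48): L=116 R=76
Round 3 (k=20): L=76 R=131
Round 4 (k=24): L=131 R=3
Round 5 (k=41): L=3 R=1
Round 6 (k=30): L=1 R=38

Answer: 139,116 116,76 76,131 131,3 3,1 1,38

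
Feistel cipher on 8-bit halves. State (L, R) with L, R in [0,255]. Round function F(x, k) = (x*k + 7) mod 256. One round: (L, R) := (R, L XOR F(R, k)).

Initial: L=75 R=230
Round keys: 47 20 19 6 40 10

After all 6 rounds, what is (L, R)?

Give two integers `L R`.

Answer: 175 99

Derivation:
Round 1 (k=47): L=230 R=10
Round 2 (k=20): L=10 R=41
Round 3 (k=19): L=41 R=24
Round 4 (k=6): L=24 R=190
Round 5 (k=40): L=190 R=175
Round 6 (k=10): L=175 R=99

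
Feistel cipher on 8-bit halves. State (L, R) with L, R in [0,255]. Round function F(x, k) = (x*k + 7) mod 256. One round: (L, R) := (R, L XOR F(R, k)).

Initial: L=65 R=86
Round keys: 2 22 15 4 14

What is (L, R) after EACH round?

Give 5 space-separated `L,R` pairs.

Answer: 86,242 242,133 133,32 32,2 2,3

Derivation:
Round 1 (k=2): L=86 R=242
Round 2 (k=22): L=242 R=133
Round 3 (k=15): L=133 R=32
Round 4 (k=4): L=32 R=2
Round 5 (k=14): L=2 R=3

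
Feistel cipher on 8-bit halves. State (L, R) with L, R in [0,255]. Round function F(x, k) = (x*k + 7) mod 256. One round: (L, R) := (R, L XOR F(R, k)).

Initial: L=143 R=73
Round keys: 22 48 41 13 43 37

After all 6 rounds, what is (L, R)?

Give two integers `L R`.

Answer: 76 175

Derivation:
Round 1 (k=22): L=73 R=194
Round 2 (k=48): L=194 R=46
Round 3 (k=41): L=46 R=167
Round 4 (k=13): L=167 R=172
Round 5 (k=43): L=172 R=76
Round 6 (k=37): L=76 R=175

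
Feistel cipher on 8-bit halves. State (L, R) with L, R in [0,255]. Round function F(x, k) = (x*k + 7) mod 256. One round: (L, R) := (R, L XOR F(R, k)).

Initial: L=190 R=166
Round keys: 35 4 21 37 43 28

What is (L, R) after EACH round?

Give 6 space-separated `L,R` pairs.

Round 1 (k=35): L=166 R=7
Round 2 (k=4): L=7 R=133
Round 3 (k=21): L=133 R=247
Round 4 (k=37): L=247 R=63
Round 5 (k=43): L=63 R=107
Round 6 (k=28): L=107 R=132

Answer: 166,7 7,133 133,247 247,63 63,107 107,132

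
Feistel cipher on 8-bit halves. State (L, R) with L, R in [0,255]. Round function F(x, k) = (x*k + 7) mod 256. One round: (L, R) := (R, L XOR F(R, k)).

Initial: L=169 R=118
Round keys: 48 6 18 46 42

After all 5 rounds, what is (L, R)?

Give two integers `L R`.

Round 1 (k=48): L=118 R=142
Round 2 (k=6): L=142 R=45
Round 3 (k=18): L=45 R=191
Round 4 (k=46): L=191 R=116
Round 5 (k=42): L=116 R=176

Answer: 116 176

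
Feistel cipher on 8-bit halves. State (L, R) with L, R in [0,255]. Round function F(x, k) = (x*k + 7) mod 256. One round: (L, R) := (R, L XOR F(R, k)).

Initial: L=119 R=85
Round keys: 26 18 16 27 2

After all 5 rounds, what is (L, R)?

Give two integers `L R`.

Round 1 (k=26): L=85 R=222
Round 2 (k=18): L=222 R=246
Round 3 (k=16): L=246 R=185
Round 4 (k=27): L=185 R=124
Round 5 (k=2): L=124 R=70

Answer: 124 70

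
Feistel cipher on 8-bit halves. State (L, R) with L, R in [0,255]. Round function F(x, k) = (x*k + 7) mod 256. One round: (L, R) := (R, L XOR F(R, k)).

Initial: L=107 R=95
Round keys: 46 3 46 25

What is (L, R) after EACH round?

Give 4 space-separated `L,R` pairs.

Answer: 95,114 114,2 2,17 17,178

Derivation:
Round 1 (k=46): L=95 R=114
Round 2 (k=3): L=114 R=2
Round 3 (k=46): L=2 R=17
Round 4 (k=25): L=17 R=178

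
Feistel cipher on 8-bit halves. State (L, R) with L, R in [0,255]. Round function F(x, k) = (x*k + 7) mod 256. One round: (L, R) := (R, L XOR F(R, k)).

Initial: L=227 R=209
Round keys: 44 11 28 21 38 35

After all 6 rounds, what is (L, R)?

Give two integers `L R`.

Round 1 (k=44): L=209 R=16
Round 2 (k=11): L=16 R=102
Round 3 (k=28): L=102 R=63
Round 4 (k=21): L=63 R=84
Round 5 (k=38): L=84 R=64
Round 6 (k=35): L=64 R=147

Answer: 64 147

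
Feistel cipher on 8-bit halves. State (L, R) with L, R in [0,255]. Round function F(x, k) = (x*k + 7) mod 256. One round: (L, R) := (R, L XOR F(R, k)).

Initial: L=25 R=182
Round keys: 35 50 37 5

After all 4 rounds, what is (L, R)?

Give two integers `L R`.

Answer: 76 210

Derivation:
Round 1 (k=35): L=182 R=240
Round 2 (k=50): L=240 R=81
Round 3 (k=37): L=81 R=76
Round 4 (k=5): L=76 R=210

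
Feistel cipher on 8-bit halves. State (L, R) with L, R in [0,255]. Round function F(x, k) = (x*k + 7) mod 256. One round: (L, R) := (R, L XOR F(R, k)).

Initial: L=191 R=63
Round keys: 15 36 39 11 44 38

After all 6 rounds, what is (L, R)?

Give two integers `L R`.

Round 1 (k=15): L=63 R=7
Round 2 (k=36): L=7 R=60
Round 3 (k=39): L=60 R=44
Round 4 (k=11): L=44 R=215
Round 5 (k=44): L=215 R=215
Round 6 (k=38): L=215 R=38

Answer: 215 38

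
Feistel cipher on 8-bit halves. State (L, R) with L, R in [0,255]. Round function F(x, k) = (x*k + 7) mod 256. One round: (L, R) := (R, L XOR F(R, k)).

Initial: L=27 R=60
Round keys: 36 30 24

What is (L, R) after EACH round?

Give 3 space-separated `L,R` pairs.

Answer: 60,108 108,147 147,163

Derivation:
Round 1 (k=36): L=60 R=108
Round 2 (k=30): L=108 R=147
Round 3 (k=24): L=147 R=163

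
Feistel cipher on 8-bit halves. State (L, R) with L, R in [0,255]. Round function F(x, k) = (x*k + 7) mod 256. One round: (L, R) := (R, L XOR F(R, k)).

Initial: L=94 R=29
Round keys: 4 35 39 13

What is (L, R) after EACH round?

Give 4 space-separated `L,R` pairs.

Answer: 29,37 37,11 11,145 145,111

Derivation:
Round 1 (k=4): L=29 R=37
Round 2 (k=35): L=37 R=11
Round 3 (k=39): L=11 R=145
Round 4 (k=13): L=145 R=111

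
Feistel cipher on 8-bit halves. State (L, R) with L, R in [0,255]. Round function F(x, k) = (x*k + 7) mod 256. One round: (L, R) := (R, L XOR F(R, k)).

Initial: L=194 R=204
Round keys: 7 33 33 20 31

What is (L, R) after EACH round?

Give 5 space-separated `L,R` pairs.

Answer: 204,89 89,76 76,138 138,131 131,110

Derivation:
Round 1 (k=7): L=204 R=89
Round 2 (k=33): L=89 R=76
Round 3 (k=33): L=76 R=138
Round 4 (k=20): L=138 R=131
Round 5 (k=31): L=131 R=110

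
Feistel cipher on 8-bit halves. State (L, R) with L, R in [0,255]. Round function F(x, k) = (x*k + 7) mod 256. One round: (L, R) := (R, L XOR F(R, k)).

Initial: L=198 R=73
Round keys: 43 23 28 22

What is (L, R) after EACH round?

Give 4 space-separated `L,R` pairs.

Round 1 (k=43): L=73 R=140
Round 2 (k=23): L=140 R=210
Round 3 (k=28): L=210 R=115
Round 4 (k=22): L=115 R=59

Answer: 73,140 140,210 210,115 115,59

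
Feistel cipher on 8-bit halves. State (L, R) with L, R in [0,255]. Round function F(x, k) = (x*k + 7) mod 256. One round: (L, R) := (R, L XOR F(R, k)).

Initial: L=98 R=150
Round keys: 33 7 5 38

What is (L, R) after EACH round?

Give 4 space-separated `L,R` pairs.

Round 1 (k=33): L=150 R=63
Round 2 (k=7): L=63 R=86
Round 3 (k=5): L=86 R=138
Round 4 (k=38): L=138 R=213

Answer: 150,63 63,86 86,138 138,213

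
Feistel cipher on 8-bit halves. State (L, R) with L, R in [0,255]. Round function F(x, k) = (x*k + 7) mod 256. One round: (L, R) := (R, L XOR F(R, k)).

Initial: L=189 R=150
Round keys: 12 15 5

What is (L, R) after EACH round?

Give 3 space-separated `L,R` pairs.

Answer: 150,178 178,227 227,196

Derivation:
Round 1 (k=12): L=150 R=178
Round 2 (k=15): L=178 R=227
Round 3 (k=5): L=227 R=196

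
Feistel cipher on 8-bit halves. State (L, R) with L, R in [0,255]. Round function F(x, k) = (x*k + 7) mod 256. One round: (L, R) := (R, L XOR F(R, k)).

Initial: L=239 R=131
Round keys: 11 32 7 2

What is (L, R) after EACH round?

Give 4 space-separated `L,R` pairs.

Answer: 131,71 71,100 100,132 132,107

Derivation:
Round 1 (k=11): L=131 R=71
Round 2 (k=32): L=71 R=100
Round 3 (k=7): L=100 R=132
Round 4 (k=2): L=132 R=107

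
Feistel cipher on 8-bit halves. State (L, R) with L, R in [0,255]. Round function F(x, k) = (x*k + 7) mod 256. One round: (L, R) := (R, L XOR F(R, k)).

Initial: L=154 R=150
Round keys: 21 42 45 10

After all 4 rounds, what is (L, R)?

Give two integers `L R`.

Round 1 (k=21): L=150 R=207
Round 2 (k=42): L=207 R=107
Round 3 (k=45): L=107 R=25
Round 4 (k=10): L=25 R=106

Answer: 25 106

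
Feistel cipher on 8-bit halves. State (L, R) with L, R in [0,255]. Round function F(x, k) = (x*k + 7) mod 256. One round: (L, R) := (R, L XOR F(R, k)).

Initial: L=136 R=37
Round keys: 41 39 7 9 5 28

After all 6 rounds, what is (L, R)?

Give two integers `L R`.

Round 1 (k=41): L=37 R=124
Round 2 (k=39): L=124 R=206
Round 3 (k=7): L=206 R=213
Round 4 (k=9): L=213 R=74
Round 5 (k=5): L=74 R=172
Round 6 (k=28): L=172 R=157

Answer: 172 157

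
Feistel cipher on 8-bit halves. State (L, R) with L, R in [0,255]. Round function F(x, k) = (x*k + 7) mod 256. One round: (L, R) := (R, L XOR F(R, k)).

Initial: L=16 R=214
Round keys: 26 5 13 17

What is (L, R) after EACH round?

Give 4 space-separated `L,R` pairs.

Answer: 214,211 211,240 240,228 228,219

Derivation:
Round 1 (k=26): L=214 R=211
Round 2 (k=5): L=211 R=240
Round 3 (k=13): L=240 R=228
Round 4 (k=17): L=228 R=219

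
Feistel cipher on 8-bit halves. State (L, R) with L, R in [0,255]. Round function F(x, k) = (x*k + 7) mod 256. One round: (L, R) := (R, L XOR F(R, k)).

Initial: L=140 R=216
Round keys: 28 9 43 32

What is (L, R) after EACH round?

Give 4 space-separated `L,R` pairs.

Answer: 216,43 43,82 82,230 230,149

Derivation:
Round 1 (k=28): L=216 R=43
Round 2 (k=9): L=43 R=82
Round 3 (k=43): L=82 R=230
Round 4 (k=32): L=230 R=149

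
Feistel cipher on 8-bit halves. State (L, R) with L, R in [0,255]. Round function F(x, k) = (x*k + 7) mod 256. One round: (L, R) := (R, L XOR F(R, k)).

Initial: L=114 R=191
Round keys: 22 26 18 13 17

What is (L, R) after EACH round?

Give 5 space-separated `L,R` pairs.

Round 1 (k=22): L=191 R=3
Round 2 (k=26): L=3 R=234
Round 3 (k=18): L=234 R=120
Round 4 (k=13): L=120 R=245
Round 5 (k=17): L=245 R=52

Answer: 191,3 3,234 234,120 120,245 245,52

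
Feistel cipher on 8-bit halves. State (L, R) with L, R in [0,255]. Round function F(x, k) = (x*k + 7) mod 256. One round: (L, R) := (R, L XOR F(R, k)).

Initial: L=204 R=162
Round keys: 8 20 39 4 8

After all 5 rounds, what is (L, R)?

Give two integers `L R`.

Answer: 90 162

Derivation:
Round 1 (k=8): L=162 R=219
Round 2 (k=20): L=219 R=129
Round 3 (k=39): L=129 R=117
Round 4 (k=4): L=117 R=90
Round 5 (k=8): L=90 R=162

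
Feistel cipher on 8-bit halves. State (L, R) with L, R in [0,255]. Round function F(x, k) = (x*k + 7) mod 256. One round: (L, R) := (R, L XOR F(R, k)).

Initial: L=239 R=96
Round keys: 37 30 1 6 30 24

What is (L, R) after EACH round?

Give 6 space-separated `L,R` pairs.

Answer: 96,8 8,151 151,150 150,28 28,217 217,67

Derivation:
Round 1 (k=37): L=96 R=8
Round 2 (k=30): L=8 R=151
Round 3 (k=1): L=151 R=150
Round 4 (k=6): L=150 R=28
Round 5 (k=30): L=28 R=217
Round 6 (k=24): L=217 R=67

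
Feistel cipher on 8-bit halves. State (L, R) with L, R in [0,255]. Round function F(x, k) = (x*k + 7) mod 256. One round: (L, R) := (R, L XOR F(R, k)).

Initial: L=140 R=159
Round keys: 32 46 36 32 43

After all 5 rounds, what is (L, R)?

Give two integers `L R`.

Answer: 89 174

Derivation:
Round 1 (k=32): L=159 R=107
Round 2 (k=46): L=107 R=222
Round 3 (k=36): L=222 R=84
Round 4 (k=32): L=84 R=89
Round 5 (k=43): L=89 R=174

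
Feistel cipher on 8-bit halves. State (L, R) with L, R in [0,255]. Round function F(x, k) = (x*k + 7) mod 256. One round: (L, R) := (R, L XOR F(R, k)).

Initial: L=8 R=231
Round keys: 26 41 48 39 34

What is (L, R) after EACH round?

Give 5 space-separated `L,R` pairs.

Round 1 (k=26): L=231 R=117
Round 2 (k=41): L=117 R=35
Round 3 (k=48): L=35 R=226
Round 4 (k=39): L=226 R=86
Round 5 (k=34): L=86 R=145

Answer: 231,117 117,35 35,226 226,86 86,145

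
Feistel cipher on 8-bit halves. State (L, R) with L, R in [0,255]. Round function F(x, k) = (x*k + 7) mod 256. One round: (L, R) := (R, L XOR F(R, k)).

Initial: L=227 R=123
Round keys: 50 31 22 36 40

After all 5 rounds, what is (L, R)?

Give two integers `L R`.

Answer: 185 242

Derivation:
Round 1 (k=50): L=123 R=238
Round 2 (k=31): L=238 R=162
Round 3 (k=22): L=162 R=29
Round 4 (k=36): L=29 R=185
Round 5 (k=40): L=185 R=242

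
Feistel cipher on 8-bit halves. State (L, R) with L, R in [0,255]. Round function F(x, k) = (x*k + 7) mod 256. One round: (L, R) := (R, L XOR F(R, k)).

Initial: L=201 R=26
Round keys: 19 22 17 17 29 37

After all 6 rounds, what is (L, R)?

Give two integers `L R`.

Round 1 (k=19): L=26 R=60
Round 2 (k=22): L=60 R=53
Round 3 (k=17): L=53 R=176
Round 4 (k=17): L=176 R=130
Round 5 (k=29): L=130 R=113
Round 6 (k=37): L=113 R=222

Answer: 113 222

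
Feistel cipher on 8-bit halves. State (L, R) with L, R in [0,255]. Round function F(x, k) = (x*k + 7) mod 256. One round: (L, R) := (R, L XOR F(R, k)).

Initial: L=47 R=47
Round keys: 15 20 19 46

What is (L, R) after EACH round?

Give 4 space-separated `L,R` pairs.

Answer: 47,231 231,60 60,156 156,51

Derivation:
Round 1 (k=15): L=47 R=231
Round 2 (k=20): L=231 R=60
Round 3 (k=19): L=60 R=156
Round 4 (k=46): L=156 R=51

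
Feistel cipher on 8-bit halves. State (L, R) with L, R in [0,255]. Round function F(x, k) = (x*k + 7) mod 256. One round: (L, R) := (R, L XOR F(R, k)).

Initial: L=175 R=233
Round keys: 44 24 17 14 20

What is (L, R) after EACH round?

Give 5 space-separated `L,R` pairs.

Answer: 233,188 188,78 78,137 137,203 203,106

Derivation:
Round 1 (k=44): L=233 R=188
Round 2 (k=24): L=188 R=78
Round 3 (k=17): L=78 R=137
Round 4 (k=14): L=137 R=203
Round 5 (k=20): L=203 R=106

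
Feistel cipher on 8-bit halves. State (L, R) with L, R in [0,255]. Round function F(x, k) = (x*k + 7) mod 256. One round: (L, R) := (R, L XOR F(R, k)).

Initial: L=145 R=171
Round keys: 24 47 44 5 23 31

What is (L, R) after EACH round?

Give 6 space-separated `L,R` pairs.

Answer: 171,158 158,162 162,65 65,238 238,40 40,49

Derivation:
Round 1 (k=24): L=171 R=158
Round 2 (k=47): L=158 R=162
Round 3 (k=44): L=162 R=65
Round 4 (k=5): L=65 R=238
Round 5 (k=23): L=238 R=40
Round 6 (k=31): L=40 R=49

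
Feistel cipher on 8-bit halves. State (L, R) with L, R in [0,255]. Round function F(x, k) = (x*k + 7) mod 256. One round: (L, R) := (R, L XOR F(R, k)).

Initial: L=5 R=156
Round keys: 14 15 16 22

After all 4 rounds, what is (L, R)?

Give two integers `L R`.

Answer: 157 4

Derivation:
Round 1 (k=14): L=156 R=138
Round 2 (k=15): L=138 R=129
Round 3 (k=16): L=129 R=157
Round 4 (k=22): L=157 R=4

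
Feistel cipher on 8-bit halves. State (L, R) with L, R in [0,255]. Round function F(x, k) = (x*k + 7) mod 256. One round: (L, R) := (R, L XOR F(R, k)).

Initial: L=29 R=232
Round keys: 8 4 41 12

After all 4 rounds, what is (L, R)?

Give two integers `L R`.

Answer: 252 80

Derivation:
Round 1 (k=8): L=232 R=90
Round 2 (k=4): L=90 R=135
Round 3 (k=41): L=135 R=252
Round 4 (k=12): L=252 R=80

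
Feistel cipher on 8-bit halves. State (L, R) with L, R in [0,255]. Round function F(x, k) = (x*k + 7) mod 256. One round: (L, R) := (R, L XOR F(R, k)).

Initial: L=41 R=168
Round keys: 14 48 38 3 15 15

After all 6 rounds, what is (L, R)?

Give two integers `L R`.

Answer: 211 79

Derivation:
Round 1 (k=14): L=168 R=30
Round 2 (k=48): L=30 R=15
Round 3 (k=38): L=15 R=95
Round 4 (k=3): L=95 R=43
Round 5 (k=15): L=43 R=211
Round 6 (k=15): L=211 R=79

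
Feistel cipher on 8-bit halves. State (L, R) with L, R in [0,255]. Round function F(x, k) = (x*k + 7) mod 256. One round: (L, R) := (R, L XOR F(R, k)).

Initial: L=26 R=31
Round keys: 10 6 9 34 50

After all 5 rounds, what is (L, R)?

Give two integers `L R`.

Round 1 (k=10): L=31 R=39
Round 2 (k=6): L=39 R=238
Round 3 (k=9): L=238 R=66
Round 4 (k=34): L=66 R=37
Round 5 (k=50): L=37 R=3

Answer: 37 3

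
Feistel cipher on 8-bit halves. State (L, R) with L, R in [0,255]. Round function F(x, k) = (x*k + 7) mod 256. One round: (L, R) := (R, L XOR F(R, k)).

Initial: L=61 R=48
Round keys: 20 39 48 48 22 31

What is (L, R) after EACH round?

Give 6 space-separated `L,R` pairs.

Round 1 (k=20): L=48 R=250
Round 2 (k=39): L=250 R=45
Round 3 (k=48): L=45 R=141
Round 4 (k=48): L=141 R=90
Round 5 (k=22): L=90 R=78
Round 6 (k=31): L=78 R=35

Answer: 48,250 250,45 45,141 141,90 90,78 78,35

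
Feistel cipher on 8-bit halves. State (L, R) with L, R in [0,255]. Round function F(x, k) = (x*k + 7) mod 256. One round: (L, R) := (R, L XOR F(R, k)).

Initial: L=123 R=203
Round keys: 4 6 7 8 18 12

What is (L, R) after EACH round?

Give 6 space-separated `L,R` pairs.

Answer: 203,72 72,124 124,35 35,99 99,222 222,12

Derivation:
Round 1 (k=4): L=203 R=72
Round 2 (k=6): L=72 R=124
Round 3 (k=7): L=124 R=35
Round 4 (k=8): L=35 R=99
Round 5 (k=18): L=99 R=222
Round 6 (k=12): L=222 R=12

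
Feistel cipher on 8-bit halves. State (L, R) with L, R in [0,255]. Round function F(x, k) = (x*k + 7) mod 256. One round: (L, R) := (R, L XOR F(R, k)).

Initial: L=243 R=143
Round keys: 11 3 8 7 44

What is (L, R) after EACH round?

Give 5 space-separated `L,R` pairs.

Round 1 (k=11): L=143 R=223
Round 2 (k=3): L=223 R=43
Round 3 (k=8): L=43 R=128
Round 4 (k=7): L=128 R=172
Round 5 (k=44): L=172 R=23

Answer: 143,223 223,43 43,128 128,172 172,23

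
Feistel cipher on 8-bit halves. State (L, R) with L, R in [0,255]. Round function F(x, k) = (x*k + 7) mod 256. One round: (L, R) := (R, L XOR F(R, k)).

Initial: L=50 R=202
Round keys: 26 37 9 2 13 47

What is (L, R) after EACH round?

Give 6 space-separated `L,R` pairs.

Round 1 (k=26): L=202 R=185
Round 2 (k=37): L=185 R=14
Round 3 (k=9): L=14 R=60
Round 4 (k=2): L=60 R=113
Round 5 (k=13): L=113 R=248
Round 6 (k=47): L=248 R=254

Answer: 202,185 185,14 14,60 60,113 113,248 248,254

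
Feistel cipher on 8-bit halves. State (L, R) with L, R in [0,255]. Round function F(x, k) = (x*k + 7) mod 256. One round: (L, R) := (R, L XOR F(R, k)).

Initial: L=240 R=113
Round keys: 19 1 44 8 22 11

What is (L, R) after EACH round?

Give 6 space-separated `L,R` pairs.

Answer: 113,154 154,208 208,93 93,63 63,44 44,212

Derivation:
Round 1 (k=19): L=113 R=154
Round 2 (k=1): L=154 R=208
Round 3 (k=44): L=208 R=93
Round 4 (k=8): L=93 R=63
Round 5 (k=22): L=63 R=44
Round 6 (k=11): L=44 R=212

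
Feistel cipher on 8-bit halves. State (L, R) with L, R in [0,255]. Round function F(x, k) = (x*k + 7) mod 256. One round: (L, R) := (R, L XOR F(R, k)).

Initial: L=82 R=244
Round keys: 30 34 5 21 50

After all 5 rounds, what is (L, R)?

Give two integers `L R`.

Round 1 (k=30): L=244 R=205
Round 2 (k=34): L=205 R=181
Round 3 (k=5): L=181 R=93
Round 4 (k=21): L=93 R=29
Round 5 (k=50): L=29 R=236

Answer: 29 236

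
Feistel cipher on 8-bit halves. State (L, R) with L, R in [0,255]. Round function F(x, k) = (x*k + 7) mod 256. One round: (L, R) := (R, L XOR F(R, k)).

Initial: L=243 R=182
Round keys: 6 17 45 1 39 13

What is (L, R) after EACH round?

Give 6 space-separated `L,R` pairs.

Answer: 182,184 184,137 137,164 164,34 34,145 145,70

Derivation:
Round 1 (k=6): L=182 R=184
Round 2 (k=17): L=184 R=137
Round 3 (k=45): L=137 R=164
Round 4 (k=1): L=164 R=34
Round 5 (k=39): L=34 R=145
Round 6 (k=13): L=145 R=70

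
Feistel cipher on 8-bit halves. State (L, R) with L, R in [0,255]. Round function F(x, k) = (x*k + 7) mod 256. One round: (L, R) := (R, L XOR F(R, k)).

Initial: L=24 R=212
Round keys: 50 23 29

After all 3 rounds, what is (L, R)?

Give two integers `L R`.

Round 1 (k=50): L=212 R=119
Round 2 (k=23): L=119 R=108
Round 3 (k=29): L=108 R=52

Answer: 108 52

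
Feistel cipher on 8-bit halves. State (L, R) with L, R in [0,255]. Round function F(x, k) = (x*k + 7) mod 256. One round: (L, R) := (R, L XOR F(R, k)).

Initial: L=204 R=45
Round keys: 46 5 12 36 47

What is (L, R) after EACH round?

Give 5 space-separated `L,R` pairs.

Round 1 (k=46): L=45 R=209
Round 2 (k=5): L=209 R=49
Round 3 (k=12): L=49 R=130
Round 4 (k=36): L=130 R=126
Round 5 (k=47): L=126 R=171

Answer: 45,209 209,49 49,130 130,126 126,171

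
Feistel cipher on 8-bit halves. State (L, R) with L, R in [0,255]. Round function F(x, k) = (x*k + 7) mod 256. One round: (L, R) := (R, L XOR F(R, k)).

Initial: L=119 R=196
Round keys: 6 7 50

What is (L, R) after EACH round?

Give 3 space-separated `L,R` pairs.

Round 1 (k=6): L=196 R=232
Round 2 (k=7): L=232 R=155
Round 3 (k=50): L=155 R=165

Answer: 196,232 232,155 155,165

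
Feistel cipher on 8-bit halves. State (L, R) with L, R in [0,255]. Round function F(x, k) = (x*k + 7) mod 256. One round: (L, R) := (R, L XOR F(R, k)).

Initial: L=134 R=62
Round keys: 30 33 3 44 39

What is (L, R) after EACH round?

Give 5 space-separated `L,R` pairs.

Round 1 (k=30): L=62 R=205
Round 2 (k=33): L=205 R=74
Round 3 (k=3): L=74 R=40
Round 4 (k=44): L=40 R=173
Round 5 (k=39): L=173 R=74

Answer: 62,205 205,74 74,40 40,173 173,74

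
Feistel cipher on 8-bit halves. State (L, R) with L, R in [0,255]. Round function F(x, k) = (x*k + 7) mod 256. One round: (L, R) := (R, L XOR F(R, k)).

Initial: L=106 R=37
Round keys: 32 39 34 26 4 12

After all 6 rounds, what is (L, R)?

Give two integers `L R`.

Round 1 (k=32): L=37 R=205
Round 2 (k=39): L=205 R=103
Round 3 (k=34): L=103 R=120
Round 4 (k=26): L=120 R=80
Round 5 (k=4): L=80 R=63
Round 6 (k=12): L=63 R=171

Answer: 63 171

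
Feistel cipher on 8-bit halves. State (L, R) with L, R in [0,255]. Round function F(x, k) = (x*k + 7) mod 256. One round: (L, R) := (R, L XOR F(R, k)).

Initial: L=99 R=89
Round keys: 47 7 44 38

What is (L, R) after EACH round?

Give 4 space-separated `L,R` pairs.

Answer: 89,61 61,235 235,86 86,32

Derivation:
Round 1 (k=47): L=89 R=61
Round 2 (k=7): L=61 R=235
Round 3 (k=44): L=235 R=86
Round 4 (k=38): L=86 R=32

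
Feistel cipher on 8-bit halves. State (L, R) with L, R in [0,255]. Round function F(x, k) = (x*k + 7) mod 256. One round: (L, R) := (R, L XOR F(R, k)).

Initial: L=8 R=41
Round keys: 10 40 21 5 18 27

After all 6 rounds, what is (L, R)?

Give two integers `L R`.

Round 1 (k=10): L=41 R=169
Round 2 (k=40): L=169 R=70
Round 3 (k=21): L=70 R=108
Round 4 (k=5): L=108 R=101
Round 5 (k=18): L=101 R=77
Round 6 (k=27): L=77 R=67

Answer: 77 67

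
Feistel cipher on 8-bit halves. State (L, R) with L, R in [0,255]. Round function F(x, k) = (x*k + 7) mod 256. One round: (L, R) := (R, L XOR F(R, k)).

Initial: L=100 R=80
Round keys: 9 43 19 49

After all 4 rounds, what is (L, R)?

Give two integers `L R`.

Round 1 (k=9): L=80 R=179
Round 2 (k=43): L=179 R=72
Round 3 (k=19): L=72 R=236
Round 4 (k=49): L=236 R=123

Answer: 236 123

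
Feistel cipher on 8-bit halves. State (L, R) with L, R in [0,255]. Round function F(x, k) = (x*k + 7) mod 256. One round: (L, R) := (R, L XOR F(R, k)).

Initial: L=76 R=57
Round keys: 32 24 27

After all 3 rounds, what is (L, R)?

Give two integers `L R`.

Answer: 54 210

Derivation:
Round 1 (k=32): L=57 R=107
Round 2 (k=24): L=107 R=54
Round 3 (k=27): L=54 R=210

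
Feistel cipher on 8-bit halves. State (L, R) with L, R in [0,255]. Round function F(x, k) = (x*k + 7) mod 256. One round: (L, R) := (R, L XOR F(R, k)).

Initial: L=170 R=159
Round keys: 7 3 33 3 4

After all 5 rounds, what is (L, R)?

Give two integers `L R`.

Answer: 82 196

Derivation:
Round 1 (k=7): L=159 R=202
Round 2 (k=3): L=202 R=250
Round 3 (k=33): L=250 R=139
Round 4 (k=3): L=139 R=82
Round 5 (k=4): L=82 R=196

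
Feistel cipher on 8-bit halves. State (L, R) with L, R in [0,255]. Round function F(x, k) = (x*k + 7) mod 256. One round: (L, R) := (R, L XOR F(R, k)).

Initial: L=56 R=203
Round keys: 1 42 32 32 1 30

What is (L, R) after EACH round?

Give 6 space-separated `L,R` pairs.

Round 1 (k=1): L=203 R=234
Round 2 (k=42): L=234 R=160
Round 3 (k=32): L=160 R=237
Round 4 (k=32): L=237 R=7
Round 5 (k=1): L=7 R=227
Round 6 (k=30): L=227 R=166

Answer: 203,234 234,160 160,237 237,7 7,227 227,166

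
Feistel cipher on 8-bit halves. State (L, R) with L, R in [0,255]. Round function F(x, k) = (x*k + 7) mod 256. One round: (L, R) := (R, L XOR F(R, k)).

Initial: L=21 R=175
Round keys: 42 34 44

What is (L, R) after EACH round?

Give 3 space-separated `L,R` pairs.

Round 1 (k=42): L=175 R=168
Round 2 (k=34): L=168 R=248
Round 3 (k=44): L=248 R=15

Answer: 175,168 168,248 248,15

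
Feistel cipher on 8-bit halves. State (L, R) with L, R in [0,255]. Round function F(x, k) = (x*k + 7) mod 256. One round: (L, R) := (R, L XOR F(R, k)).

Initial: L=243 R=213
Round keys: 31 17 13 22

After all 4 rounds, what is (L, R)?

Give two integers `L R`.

Round 1 (k=31): L=213 R=33
Round 2 (k=17): L=33 R=237
Round 3 (k=13): L=237 R=49
Round 4 (k=22): L=49 R=208

Answer: 49 208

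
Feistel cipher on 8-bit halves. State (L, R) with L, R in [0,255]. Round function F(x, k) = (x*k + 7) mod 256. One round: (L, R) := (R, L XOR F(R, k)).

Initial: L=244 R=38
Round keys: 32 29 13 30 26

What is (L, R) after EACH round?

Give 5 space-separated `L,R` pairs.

Round 1 (k=32): L=38 R=51
Round 2 (k=29): L=51 R=232
Round 3 (k=13): L=232 R=252
Round 4 (k=30): L=252 R=103
Round 5 (k=26): L=103 R=129

Answer: 38,51 51,232 232,252 252,103 103,129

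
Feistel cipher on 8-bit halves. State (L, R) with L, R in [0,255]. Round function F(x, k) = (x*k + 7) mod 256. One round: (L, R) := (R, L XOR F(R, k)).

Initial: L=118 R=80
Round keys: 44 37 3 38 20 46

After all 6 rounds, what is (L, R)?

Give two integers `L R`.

Answer: 105 74

Derivation:
Round 1 (k=44): L=80 R=177
Round 2 (k=37): L=177 R=204
Round 3 (k=3): L=204 R=218
Round 4 (k=38): L=218 R=175
Round 5 (k=20): L=175 R=105
Round 6 (k=46): L=105 R=74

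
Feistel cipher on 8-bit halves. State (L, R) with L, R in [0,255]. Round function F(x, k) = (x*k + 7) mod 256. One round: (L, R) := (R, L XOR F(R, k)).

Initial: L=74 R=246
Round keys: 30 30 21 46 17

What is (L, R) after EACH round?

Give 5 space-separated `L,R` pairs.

Answer: 246,145 145,243 243,103 103,122 122,70

Derivation:
Round 1 (k=30): L=246 R=145
Round 2 (k=30): L=145 R=243
Round 3 (k=21): L=243 R=103
Round 4 (k=46): L=103 R=122
Round 5 (k=17): L=122 R=70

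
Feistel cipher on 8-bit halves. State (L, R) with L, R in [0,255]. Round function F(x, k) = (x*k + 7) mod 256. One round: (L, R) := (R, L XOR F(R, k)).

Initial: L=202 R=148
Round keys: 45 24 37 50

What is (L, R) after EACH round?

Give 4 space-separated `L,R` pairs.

Round 1 (k=45): L=148 R=193
Round 2 (k=24): L=193 R=139
Round 3 (k=37): L=139 R=223
Round 4 (k=50): L=223 R=30

Answer: 148,193 193,139 139,223 223,30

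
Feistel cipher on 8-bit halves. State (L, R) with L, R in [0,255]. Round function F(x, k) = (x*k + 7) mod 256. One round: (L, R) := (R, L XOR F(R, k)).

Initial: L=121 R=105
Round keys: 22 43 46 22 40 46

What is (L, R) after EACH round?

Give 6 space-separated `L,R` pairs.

Round 1 (k=22): L=105 R=116
Round 2 (k=43): L=116 R=234
Round 3 (k=46): L=234 R=103
Round 4 (k=22): L=103 R=11
Round 5 (k=40): L=11 R=216
Round 6 (k=46): L=216 R=220

Answer: 105,116 116,234 234,103 103,11 11,216 216,220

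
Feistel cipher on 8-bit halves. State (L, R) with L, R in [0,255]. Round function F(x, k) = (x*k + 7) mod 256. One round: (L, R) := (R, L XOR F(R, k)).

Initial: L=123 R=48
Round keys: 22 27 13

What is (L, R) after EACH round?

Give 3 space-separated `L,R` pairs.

Round 1 (k=22): L=48 R=92
Round 2 (k=27): L=92 R=139
Round 3 (k=13): L=139 R=74

Answer: 48,92 92,139 139,74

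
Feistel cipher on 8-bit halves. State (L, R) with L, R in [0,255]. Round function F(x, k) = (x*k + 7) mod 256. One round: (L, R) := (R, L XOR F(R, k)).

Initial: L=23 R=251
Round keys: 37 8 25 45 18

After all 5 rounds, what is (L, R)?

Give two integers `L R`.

Round 1 (k=37): L=251 R=89
Round 2 (k=8): L=89 R=52
Round 3 (k=25): L=52 R=66
Round 4 (k=45): L=66 R=149
Round 5 (k=18): L=149 R=195

Answer: 149 195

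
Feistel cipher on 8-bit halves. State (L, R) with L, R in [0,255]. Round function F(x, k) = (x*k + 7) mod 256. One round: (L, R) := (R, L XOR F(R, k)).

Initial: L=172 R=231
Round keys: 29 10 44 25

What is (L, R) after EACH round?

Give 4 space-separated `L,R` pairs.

Round 1 (k=29): L=231 R=158
Round 2 (k=10): L=158 R=212
Round 3 (k=44): L=212 R=233
Round 4 (k=25): L=233 R=28

Answer: 231,158 158,212 212,233 233,28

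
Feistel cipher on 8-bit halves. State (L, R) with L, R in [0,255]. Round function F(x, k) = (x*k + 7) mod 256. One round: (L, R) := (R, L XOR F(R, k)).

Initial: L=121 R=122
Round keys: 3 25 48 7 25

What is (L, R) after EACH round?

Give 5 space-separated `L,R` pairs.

Round 1 (k=3): L=122 R=12
Round 2 (k=25): L=12 R=73
Round 3 (k=48): L=73 R=187
Round 4 (k=7): L=187 R=109
Round 5 (k=25): L=109 R=23

Answer: 122,12 12,73 73,187 187,109 109,23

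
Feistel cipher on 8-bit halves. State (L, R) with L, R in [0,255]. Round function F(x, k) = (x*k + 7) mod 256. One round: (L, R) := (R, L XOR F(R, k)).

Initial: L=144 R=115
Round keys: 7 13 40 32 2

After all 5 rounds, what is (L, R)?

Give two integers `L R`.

Round 1 (k=7): L=115 R=188
Round 2 (k=13): L=188 R=224
Round 3 (k=40): L=224 R=187
Round 4 (k=32): L=187 R=135
Round 5 (k=2): L=135 R=174

Answer: 135 174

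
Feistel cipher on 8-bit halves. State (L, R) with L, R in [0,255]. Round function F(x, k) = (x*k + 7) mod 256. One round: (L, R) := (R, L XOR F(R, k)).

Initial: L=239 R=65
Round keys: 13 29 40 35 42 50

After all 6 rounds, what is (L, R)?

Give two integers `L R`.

Answer: 139 169

Derivation:
Round 1 (k=13): L=65 R=187
Round 2 (k=29): L=187 R=119
Round 3 (k=40): L=119 R=36
Round 4 (k=35): L=36 R=132
Round 5 (k=42): L=132 R=139
Round 6 (k=50): L=139 R=169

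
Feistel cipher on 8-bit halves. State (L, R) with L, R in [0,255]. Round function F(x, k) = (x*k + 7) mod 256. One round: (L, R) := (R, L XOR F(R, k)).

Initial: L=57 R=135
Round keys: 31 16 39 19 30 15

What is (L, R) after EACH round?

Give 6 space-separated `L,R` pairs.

Answer: 135,89 89,16 16,46 46,97 97,75 75,13

Derivation:
Round 1 (k=31): L=135 R=89
Round 2 (k=16): L=89 R=16
Round 3 (k=39): L=16 R=46
Round 4 (k=19): L=46 R=97
Round 5 (k=30): L=97 R=75
Round 6 (k=15): L=75 R=13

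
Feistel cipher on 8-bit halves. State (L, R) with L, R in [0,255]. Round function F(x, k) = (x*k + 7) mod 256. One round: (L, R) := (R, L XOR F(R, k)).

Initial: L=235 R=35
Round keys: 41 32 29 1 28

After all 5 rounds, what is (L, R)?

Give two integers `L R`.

Round 1 (k=41): L=35 R=73
Round 2 (k=32): L=73 R=4
Round 3 (k=29): L=4 R=50
Round 4 (k=1): L=50 R=61
Round 5 (k=28): L=61 R=129

Answer: 61 129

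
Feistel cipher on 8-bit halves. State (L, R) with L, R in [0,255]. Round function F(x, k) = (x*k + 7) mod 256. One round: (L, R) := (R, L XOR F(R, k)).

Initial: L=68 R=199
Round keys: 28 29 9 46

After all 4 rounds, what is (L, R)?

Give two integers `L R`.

Answer: 99 44

Derivation:
Round 1 (k=28): L=199 R=143
Round 2 (k=29): L=143 R=253
Round 3 (k=9): L=253 R=99
Round 4 (k=46): L=99 R=44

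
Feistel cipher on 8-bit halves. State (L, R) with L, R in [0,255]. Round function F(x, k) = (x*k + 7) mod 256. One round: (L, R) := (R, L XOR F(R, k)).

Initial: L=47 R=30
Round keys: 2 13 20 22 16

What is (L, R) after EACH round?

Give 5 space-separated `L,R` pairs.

Round 1 (k=2): L=30 R=108
Round 2 (k=13): L=108 R=157
Round 3 (k=20): L=157 R=39
Round 4 (k=22): L=39 R=252
Round 5 (k=16): L=252 R=224

Answer: 30,108 108,157 157,39 39,252 252,224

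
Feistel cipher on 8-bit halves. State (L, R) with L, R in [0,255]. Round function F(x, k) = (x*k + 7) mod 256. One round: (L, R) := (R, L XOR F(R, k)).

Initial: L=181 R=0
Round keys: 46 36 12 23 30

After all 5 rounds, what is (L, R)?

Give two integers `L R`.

Answer: 217 124

Derivation:
Round 1 (k=46): L=0 R=178
Round 2 (k=36): L=178 R=15
Round 3 (k=12): L=15 R=9
Round 4 (k=23): L=9 R=217
Round 5 (k=30): L=217 R=124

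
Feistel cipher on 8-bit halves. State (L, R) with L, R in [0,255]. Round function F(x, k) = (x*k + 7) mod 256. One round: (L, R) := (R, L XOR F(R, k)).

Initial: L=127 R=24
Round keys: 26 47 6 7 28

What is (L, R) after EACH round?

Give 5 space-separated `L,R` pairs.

Answer: 24,8 8,103 103,121 121,49 49,26

Derivation:
Round 1 (k=26): L=24 R=8
Round 2 (k=47): L=8 R=103
Round 3 (k=6): L=103 R=121
Round 4 (k=7): L=121 R=49
Round 5 (k=28): L=49 R=26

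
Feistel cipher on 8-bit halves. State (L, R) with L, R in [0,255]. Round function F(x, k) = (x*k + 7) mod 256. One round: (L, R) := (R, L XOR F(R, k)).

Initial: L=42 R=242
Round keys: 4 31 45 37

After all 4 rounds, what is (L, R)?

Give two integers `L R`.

Round 1 (k=4): L=242 R=229
Round 2 (k=31): L=229 R=48
Round 3 (k=45): L=48 R=146
Round 4 (k=37): L=146 R=17

Answer: 146 17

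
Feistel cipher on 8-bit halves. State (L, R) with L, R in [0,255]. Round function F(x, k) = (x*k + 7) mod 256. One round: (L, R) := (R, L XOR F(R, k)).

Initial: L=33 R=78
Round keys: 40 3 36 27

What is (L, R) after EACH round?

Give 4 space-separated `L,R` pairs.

Answer: 78,22 22,7 7,21 21,57

Derivation:
Round 1 (k=40): L=78 R=22
Round 2 (k=3): L=22 R=7
Round 3 (k=36): L=7 R=21
Round 4 (k=27): L=21 R=57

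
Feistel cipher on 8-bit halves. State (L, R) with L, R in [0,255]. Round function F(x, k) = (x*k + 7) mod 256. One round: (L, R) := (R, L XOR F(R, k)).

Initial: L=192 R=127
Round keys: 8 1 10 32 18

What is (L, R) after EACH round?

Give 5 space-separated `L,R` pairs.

Round 1 (k=8): L=127 R=63
Round 2 (k=1): L=63 R=57
Round 3 (k=10): L=57 R=126
Round 4 (k=32): L=126 R=254
Round 5 (k=18): L=254 R=157

Answer: 127,63 63,57 57,126 126,254 254,157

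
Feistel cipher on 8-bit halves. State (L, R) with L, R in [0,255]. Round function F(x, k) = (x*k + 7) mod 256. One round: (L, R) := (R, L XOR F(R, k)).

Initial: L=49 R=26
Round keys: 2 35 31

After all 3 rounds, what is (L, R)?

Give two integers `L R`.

Answer: 127 98

Derivation:
Round 1 (k=2): L=26 R=10
Round 2 (k=35): L=10 R=127
Round 3 (k=31): L=127 R=98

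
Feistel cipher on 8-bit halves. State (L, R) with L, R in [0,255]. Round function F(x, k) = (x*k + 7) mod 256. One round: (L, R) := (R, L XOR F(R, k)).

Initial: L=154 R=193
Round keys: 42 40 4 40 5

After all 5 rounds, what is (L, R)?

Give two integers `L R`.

Round 1 (k=42): L=193 R=43
Round 2 (k=40): L=43 R=126
Round 3 (k=4): L=126 R=212
Round 4 (k=40): L=212 R=89
Round 5 (k=5): L=89 R=16

Answer: 89 16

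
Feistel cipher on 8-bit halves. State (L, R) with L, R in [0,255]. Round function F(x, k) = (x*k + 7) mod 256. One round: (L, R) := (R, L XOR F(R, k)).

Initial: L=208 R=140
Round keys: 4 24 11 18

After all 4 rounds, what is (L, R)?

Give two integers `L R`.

Round 1 (k=4): L=140 R=231
Round 2 (k=24): L=231 R=35
Round 3 (k=11): L=35 R=111
Round 4 (k=18): L=111 R=246

Answer: 111 246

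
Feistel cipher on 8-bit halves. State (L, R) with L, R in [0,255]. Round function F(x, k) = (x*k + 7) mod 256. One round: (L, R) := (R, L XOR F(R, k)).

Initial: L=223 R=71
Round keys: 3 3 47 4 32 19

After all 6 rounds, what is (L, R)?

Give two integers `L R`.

Answer: 132 151

Derivation:
Round 1 (k=3): L=71 R=3
Round 2 (k=3): L=3 R=87
Round 3 (k=47): L=87 R=3
Round 4 (k=4): L=3 R=68
Round 5 (k=32): L=68 R=132
Round 6 (k=19): L=132 R=151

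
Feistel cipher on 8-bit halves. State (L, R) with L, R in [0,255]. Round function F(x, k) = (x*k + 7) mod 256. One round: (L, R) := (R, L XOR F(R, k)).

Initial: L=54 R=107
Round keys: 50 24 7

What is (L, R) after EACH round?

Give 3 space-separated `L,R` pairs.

Round 1 (k=50): L=107 R=219
Round 2 (k=24): L=219 R=228
Round 3 (k=7): L=228 R=152

Answer: 107,219 219,228 228,152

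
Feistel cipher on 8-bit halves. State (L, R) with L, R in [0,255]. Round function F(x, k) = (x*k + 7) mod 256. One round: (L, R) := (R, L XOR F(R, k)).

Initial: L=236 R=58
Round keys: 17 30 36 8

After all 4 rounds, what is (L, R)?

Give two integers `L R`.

Answer: 206 192

Derivation:
Round 1 (k=17): L=58 R=13
Round 2 (k=30): L=13 R=183
Round 3 (k=36): L=183 R=206
Round 4 (k=8): L=206 R=192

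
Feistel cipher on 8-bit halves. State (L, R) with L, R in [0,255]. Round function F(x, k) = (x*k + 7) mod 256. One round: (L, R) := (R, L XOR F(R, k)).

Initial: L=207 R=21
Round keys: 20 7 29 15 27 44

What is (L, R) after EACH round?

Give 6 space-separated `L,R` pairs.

Round 1 (k=20): L=21 R=100
Round 2 (k=7): L=100 R=214
Round 3 (k=29): L=214 R=33
Round 4 (k=15): L=33 R=32
Round 5 (k=27): L=32 R=70
Round 6 (k=44): L=70 R=47

Answer: 21,100 100,214 214,33 33,32 32,70 70,47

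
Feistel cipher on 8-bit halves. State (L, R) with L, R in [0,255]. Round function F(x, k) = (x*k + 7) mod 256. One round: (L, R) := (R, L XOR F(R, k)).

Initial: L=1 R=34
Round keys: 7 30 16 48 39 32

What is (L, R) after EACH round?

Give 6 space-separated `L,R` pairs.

Answer: 34,244 244,189 189,35 35,42 42,78 78,237

Derivation:
Round 1 (k=7): L=34 R=244
Round 2 (k=30): L=244 R=189
Round 3 (k=16): L=189 R=35
Round 4 (k=48): L=35 R=42
Round 5 (k=39): L=42 R=78
Round 6 (k=32): L=78 R=237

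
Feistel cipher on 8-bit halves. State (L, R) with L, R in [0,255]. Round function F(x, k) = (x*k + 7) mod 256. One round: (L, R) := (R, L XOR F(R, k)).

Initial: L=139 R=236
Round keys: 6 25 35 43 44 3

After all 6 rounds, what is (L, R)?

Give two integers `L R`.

Round 1 (k=6): L=236 R=4
Round 2 (k=25): L=4 R=135
Round 3 (k=35): L=135 R=120
Round 4 (k=43): L=120 R=168
Round 5 (k=44): L=168 R=159
Round 6 (k=3): L=159 R=76

Answer: 159 76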